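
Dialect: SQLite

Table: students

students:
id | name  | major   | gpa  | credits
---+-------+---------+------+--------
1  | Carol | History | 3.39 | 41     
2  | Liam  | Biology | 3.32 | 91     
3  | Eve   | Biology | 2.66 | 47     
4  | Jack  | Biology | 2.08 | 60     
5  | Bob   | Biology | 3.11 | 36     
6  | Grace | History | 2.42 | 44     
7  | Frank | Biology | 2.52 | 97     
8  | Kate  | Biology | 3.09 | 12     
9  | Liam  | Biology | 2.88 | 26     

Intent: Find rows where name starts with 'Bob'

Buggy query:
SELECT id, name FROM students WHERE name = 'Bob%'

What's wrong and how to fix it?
Bug: Wildcards only work with LIKE; '=' treats '%' as a literal character

Fix: Replace '=' with LIKE so 'Bob%' is treated as a pattern

Corrected query:
SELECT id, name FROM students WHERE name LIKE 'Bob%'

Result:
id | name
---+-----
5  | Bob 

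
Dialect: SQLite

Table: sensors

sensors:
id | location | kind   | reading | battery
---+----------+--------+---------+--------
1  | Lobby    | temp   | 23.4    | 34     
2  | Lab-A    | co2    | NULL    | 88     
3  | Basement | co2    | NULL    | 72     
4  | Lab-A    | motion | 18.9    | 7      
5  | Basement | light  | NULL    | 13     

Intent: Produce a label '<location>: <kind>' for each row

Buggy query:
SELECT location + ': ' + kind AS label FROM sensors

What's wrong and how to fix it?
Bug: '+' is numeric addition; on text columns SQLite converts them to 0 instead of concatenating

Fix: Replace + with || to concatenate text

Corrected query:
SELECT location || ': ' || kind AS label FROM sensors

Result:
label          
---------------
Lobby: temp    
Lab-A: co2     
Basement: co2  
Lab-A: motion  
Basement: light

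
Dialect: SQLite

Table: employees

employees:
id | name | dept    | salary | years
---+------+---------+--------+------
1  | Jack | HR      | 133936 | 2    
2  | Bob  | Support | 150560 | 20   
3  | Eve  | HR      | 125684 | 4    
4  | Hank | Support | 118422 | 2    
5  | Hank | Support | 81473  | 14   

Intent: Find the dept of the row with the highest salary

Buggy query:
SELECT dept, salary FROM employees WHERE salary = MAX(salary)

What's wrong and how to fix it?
Bug: WHERE is evaluated per row; an aggregate over the whole table isn't defined there

Fix: Use a subquery: WHERE salary = (SELECT MAX(salary) FROM employees)

Corrected query:
SELECT dept, salary FROM employees WHERE salary = (SELECT MAX(salary) FROM employees)

Result:
dept    | salary
--------+-------
Support | 150560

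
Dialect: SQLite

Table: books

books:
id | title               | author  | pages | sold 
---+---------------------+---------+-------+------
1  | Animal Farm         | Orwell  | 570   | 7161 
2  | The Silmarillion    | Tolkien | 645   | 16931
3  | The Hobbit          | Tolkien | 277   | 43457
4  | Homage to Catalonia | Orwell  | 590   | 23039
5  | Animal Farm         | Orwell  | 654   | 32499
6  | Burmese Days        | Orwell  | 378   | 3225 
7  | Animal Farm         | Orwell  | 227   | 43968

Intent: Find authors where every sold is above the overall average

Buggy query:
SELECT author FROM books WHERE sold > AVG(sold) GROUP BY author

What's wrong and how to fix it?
Bug: WHERE evaluates per row before aggregation, so AVG() is unavailable

Fix: Compute the overall average in a scalar subquery and compare each group's MIN against it in HAVING

Corrected query:
SELECT author FROM books GROUP BY author HAVING MIN(sold) > (SELECT AVG(sold) FROM books)

Result:
(no rows)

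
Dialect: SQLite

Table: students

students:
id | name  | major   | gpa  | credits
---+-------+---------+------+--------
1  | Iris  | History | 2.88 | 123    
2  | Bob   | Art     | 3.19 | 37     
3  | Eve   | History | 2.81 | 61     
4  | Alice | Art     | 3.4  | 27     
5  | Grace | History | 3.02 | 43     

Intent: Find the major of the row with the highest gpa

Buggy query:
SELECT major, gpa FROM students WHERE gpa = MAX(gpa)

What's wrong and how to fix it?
Bug: WHERE is evaluated per row; an aggregate over the whole table isn't defined there

Fix: Wrap MAX in a scalar subquery so WHERE compares against a single value

Corrected query:
SELECT major, gpa FROM students WHERE gpa = (SELECT MAX(gpa) FROM students)

Result:
major | gpa
------+----
Art   | 3.4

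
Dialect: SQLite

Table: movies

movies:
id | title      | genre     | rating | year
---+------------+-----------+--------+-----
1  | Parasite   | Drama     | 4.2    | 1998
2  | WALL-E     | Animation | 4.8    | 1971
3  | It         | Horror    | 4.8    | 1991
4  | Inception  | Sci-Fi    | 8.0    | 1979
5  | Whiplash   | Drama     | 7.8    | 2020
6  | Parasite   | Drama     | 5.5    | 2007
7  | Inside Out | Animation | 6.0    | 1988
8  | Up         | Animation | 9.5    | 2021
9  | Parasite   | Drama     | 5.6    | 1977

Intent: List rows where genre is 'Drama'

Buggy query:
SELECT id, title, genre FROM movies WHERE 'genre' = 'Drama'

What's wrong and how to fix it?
Bug: Single quotes denote string literals in SQL; the column name is being compared as a constant string

Fix: Reference the column as genre without single quotes

Corrected query:
SELECT id, title, genre FROM movies WHERE genre = 'Drama'

Result:
id | title    | genre
---+----------+------
1  | Parasite | Drama
5  | Whiplash | Drama
6  | Parasite | Drama
9  | Parasite | Drama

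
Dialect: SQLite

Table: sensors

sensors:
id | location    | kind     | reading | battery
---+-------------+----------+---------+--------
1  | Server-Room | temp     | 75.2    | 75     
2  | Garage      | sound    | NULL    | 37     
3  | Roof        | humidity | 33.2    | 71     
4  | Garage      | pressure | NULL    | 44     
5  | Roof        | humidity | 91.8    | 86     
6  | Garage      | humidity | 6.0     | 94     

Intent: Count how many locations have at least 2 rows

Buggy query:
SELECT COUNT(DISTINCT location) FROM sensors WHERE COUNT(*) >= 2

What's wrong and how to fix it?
Bug: WHERE filters individual rows, not groups, so a group-level COUNT is invalid there

Fix: Group first with HAVING COUNT(*) >= 2, then COUNT the resulting groups

Corrected query:
SELECT COUNT(*) FROM (SELECT location FROM sensors GROUP BY location HAVING COUNT(*) >= 2)

Result:
COUNT(*)
--------
2       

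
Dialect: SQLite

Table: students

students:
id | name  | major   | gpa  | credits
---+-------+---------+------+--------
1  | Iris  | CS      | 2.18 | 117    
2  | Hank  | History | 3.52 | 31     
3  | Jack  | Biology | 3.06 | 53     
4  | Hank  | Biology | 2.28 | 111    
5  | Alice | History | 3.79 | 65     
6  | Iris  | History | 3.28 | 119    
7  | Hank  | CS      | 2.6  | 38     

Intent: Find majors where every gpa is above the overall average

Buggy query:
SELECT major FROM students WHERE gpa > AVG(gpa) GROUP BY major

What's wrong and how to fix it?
Bug: WHERE evaluates per row before aggregation, so AVG() is unavailable

Fix: Compute the overall average in a scalar subquery and compare each group's MIN against it in HAVING

Corrected query:
SELECT major FROM students GROUP BY major HAVING MIN(gpa) > (SELECT AVG(gpa) FROM students)

Result:
major  
-------
History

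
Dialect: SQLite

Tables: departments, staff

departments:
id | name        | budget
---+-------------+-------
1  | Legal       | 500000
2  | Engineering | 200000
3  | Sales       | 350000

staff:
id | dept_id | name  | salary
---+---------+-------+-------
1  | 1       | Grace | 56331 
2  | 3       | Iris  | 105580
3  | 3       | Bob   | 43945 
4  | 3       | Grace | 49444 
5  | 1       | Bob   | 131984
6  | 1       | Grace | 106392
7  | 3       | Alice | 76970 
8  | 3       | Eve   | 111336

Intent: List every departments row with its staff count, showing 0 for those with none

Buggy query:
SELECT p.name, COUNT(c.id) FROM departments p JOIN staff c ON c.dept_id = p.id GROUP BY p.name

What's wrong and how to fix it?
Bug: INNER JOIN drops departments rows that have no matching staff rows

Fix: Switch to LEFT JOIN to retain unmatched parent rows

Corrected query:
SELECT p.name, COUNT(c.id) FROM departments p LEFT JOIN staff c ON c.dept_id = p.id GROUP BY p.name

Result:
name        | COUNT(c.id)
------------+------------
Engineering | 0          
Legal       | 3          
Sales       | 5          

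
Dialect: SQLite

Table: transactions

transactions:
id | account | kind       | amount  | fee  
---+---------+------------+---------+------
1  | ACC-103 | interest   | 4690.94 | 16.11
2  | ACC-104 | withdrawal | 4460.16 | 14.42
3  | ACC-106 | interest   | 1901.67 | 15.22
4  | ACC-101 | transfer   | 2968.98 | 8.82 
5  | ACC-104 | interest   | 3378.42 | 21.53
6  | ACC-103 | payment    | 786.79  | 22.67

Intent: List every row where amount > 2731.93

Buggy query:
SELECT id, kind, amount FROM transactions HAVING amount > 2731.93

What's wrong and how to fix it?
Bug: This is a non-aggregate query (no GROUP BY, no aggregates), so in SQLite the HAVING clause is invalid here; a row-level condition belongs in WHERE

Fix: Replace HAVING with WHERE since the condition applies to individual rows

Corrected query:
SELECT id, kind, amount FROM transactions WHERE amount > 2731.93

Result:
id | kind       | amount 
---+------------+--------
1  | interest   | 4690.94
2  | withdrawal | 4460.16
4  | transfer   | 2968.98
5  | interest   | 3378.42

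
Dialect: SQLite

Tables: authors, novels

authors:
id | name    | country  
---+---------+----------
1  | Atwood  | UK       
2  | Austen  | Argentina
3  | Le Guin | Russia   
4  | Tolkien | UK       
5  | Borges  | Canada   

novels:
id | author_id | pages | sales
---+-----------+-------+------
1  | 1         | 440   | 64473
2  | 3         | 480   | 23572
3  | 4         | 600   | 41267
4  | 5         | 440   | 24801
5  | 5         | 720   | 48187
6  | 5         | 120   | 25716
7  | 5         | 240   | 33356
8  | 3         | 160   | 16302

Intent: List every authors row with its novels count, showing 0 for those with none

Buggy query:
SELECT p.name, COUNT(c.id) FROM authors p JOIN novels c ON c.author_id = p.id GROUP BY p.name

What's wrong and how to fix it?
Bug: INNER JOIN drops authors rows that have no matching novels rows

Fix: Use LEFT JOIN so parents without children still appear (COUNT(c.id) gives 0)

Corrected query:
SELECT p.name, COUNT(c.id) FROM authors p LEFT JOIN novels c ON c.author_id = p.id GROUP BY p.name

Result:
name    | COUNT(c.id)
--------+------------
Atwood  | 1          
Austen  | 0          
Borges  | 4          
Le Guin | 2          
Tolkien | 1          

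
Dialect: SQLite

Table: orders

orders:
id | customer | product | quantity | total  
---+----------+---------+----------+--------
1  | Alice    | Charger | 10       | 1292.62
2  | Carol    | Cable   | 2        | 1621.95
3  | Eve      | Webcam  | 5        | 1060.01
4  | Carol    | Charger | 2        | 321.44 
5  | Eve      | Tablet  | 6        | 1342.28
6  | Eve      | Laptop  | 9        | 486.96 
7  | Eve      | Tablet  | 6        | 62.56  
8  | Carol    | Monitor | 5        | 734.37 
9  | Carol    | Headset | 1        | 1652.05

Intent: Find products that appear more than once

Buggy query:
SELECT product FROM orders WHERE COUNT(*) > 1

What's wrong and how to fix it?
Bug: COUNT(*) is an aggregate and cannot be used in WHERE

Fix: Group first, then use HAVING for the count condition

Corrected query:
SELECT product FROM orders GROUP BY product HAVING COUNT(*) > 1

Result:
product
-------
Charger
Tablet 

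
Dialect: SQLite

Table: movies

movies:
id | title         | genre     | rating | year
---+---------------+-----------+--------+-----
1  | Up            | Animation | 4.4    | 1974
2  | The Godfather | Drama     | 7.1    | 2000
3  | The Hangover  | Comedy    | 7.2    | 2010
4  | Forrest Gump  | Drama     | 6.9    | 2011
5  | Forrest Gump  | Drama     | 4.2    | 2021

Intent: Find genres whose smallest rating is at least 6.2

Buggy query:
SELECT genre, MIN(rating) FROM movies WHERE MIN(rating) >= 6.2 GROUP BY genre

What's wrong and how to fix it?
Bug: MIN() in WHERE is a misuse of aggregate

Fix: Replace WHERE with HAVING after the GROUP BY

Corrected query:
SELECT genre, MIN(rating) FROM movies GROUP BY genre HAVING MIN(rating) >= 6.2

Result:
genre  | MIN(rating)
-------+------------
Comedy | 7.2        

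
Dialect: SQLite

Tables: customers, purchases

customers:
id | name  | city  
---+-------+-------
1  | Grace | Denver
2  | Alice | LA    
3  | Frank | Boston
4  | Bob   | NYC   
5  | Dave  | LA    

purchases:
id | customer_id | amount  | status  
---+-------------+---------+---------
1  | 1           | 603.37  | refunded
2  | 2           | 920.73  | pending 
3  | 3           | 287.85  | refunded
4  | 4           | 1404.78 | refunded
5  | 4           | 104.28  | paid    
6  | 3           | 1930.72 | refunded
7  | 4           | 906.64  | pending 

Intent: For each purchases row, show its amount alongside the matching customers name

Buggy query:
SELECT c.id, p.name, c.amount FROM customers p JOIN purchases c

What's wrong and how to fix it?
Bug: JOIN with no ON clause produces a cartesian product; every purchases row pairs with every customers row

Fix: Add ON c.customer_id = p.id to the JOIN

Corrected query:
SELECT c.id, p.name, c.amount FROM customers p JOIN purchases c ON c.customer_id = p.id

Result:
id | name  | amount 
---+-------+--------
1  | Grace | 603.37 
2  | Alice | 920.73 
3  | Frank | 287.85 
4  | Bob   | 1404.78
5  | Bob   | 104.28 
6  | Frank | 1930.72
7  | Bob   | 906.64 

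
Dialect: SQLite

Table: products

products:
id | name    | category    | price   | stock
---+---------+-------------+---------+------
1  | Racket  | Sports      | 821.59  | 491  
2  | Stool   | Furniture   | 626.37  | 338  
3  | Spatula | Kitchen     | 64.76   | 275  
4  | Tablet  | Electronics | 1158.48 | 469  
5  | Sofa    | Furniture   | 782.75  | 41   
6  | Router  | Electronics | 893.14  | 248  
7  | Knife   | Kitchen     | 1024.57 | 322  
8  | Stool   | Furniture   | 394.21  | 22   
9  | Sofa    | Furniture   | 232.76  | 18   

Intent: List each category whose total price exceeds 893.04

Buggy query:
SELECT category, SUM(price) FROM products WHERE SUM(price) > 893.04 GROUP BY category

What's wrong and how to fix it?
Bug: SUM(price) is an aggregate, but WHERE filters rows before aggregation

Fix: Move the aggregate condition to a HAVING clause

Corrected query:
SELECT category, SUM(price) FROM products GROUP BY category HAVING SUM(price) > 893.04

Result:
category    | SUM(price)
------------+-----------
Electronics | 2051.62   
Furniture   | 2036.09   
Kitchen     | 1089.33   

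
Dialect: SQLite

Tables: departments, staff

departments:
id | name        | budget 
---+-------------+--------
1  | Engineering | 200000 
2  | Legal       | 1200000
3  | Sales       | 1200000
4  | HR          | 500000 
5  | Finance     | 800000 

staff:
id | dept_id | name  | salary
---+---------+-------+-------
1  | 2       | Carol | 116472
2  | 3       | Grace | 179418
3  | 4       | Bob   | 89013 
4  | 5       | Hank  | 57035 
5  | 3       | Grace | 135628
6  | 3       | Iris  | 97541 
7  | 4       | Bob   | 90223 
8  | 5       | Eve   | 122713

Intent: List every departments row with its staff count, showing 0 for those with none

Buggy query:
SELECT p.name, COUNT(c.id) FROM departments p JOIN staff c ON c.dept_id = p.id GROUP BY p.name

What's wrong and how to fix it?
Bug: INNER JOIN drops departments rows that have no matching staff rows

Fix: Switch to LEFT JOIN to retain unmatched parent rows

Corrected query:
SELECT p.name, COUNT(c.id) FROM departments p LEFT JOIN staff c ON c.dept_id = p.id GROUP BY p.name

Result:
name        | COUNT(c.id)
------------+------------
Engineering | 0          
Finance     | 2          
HR          | 2          
Legal       | 1          
Sales       | 3          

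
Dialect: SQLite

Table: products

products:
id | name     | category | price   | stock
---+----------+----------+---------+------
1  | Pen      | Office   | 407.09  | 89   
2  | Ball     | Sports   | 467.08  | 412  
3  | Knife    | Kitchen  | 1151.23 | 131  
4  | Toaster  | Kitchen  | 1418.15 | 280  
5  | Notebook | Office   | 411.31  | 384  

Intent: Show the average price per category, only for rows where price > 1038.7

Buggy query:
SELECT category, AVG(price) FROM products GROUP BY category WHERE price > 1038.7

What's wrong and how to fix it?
Bug: WHERE cannot follow GROUP BY

Fix: Move the WHERE clause before GROUP BY

Corrected query:
SELECT category, AVG(price) FROM products WHERE price > 1038.7 GROUP BY category

Result:
category | AVG(price)
---------+-----------
Kitchen  | 1284.69   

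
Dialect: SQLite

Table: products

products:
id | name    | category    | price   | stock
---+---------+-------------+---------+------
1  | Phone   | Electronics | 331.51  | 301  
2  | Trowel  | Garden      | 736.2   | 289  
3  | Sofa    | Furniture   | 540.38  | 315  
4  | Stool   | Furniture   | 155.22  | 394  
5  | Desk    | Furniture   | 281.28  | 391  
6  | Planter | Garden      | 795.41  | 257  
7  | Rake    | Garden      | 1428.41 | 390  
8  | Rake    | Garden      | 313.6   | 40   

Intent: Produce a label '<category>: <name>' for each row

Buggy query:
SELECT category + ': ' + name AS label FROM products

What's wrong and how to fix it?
Bug: '+' is numeric addition; on text columns SQLite converts them to 0 instead of concatenating

Fix: Use the || operator for string concatenation

Corrected query:
SELECT category || ': ' || name AS label FROM products

Result:
label             
------------------
Electronics: Phone
Garden: Trowel    
Furniture: Sofa   
Furniture: Stool  
Furniture: Desk   
Garden: Planter   
Garden: Rake      
Garden: Rake      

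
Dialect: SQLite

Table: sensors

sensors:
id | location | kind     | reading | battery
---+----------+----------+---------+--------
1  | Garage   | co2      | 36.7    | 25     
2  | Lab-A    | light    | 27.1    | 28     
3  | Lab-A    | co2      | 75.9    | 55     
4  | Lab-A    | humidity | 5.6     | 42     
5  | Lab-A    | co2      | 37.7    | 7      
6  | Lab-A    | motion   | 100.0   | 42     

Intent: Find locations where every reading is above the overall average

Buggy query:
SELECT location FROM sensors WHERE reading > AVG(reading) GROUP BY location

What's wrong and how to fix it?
Bug: WHERE evaluates per row before aggregation, so AVG() is unavailable

Fix: Use a subquery for AVG and a HAVING MIN(...) filter so the condition holds for every row in the group

Corrected query:
SELECT location FROM sensors GROUP BY location HAVING MIN(reading) > (SELECT AVG(reading) FROM sensors)

Result:
(no rows)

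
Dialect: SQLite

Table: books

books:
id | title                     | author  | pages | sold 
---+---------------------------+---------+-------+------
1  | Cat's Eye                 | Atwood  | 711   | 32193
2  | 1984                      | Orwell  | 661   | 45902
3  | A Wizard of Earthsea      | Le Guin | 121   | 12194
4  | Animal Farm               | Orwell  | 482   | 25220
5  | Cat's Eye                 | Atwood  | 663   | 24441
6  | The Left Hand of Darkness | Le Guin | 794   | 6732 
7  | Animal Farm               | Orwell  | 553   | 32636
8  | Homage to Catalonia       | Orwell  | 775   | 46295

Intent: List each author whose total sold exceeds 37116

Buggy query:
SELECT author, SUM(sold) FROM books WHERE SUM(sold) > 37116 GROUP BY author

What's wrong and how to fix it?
Bug: Aggregate functions cannot appear in a WHERE clause

Fix: Use HAVING (which filters groups after aggregation) instead of WHERE

Corrected query:
SELECT author, SUM(sold) FROM books GROUP BY author HAVING SUM(sold) > 37116

Result:
author | SUM(sold)
-------+----------
Atwood | 56634    
Orwell | 150053   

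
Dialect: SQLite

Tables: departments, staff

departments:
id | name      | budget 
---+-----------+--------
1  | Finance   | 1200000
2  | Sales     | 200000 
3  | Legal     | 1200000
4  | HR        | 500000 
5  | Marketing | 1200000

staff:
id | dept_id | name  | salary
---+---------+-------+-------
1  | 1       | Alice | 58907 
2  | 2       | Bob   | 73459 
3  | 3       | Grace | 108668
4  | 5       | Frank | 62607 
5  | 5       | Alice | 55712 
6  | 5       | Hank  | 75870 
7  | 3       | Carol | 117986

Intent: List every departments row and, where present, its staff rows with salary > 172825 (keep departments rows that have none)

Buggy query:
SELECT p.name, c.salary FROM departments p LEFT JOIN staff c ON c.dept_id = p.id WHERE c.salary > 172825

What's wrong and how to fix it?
Bug: A WHERE condition on the right-hand table after LEFT JOIN drops unmatched parents

Fix: Move the right-table condition into the ON clause so unmatched parents are kept

Corrected query:
SELECT p.name, c.salary FROM departments p LEFT JOIN staff c ON c.dept_id = p.id AND c.salary > 172825

Result:
name      | salary
----------+-------
Finance   | NULL  
Sales     | NULL  
Legal     | NULL  
HR        | NULL  
Marketing | NULL  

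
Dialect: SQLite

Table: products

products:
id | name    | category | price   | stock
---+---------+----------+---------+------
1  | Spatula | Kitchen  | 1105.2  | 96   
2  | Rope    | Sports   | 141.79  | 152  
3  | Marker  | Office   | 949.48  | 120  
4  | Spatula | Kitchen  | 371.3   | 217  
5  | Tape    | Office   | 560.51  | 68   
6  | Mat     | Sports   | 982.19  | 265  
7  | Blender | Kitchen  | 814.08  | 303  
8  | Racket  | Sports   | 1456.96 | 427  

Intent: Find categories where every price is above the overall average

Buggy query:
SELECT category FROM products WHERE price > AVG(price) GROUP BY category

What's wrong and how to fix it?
Bug: AVG() is an aggregate; it can't sit directly in WHERE

Fix: Use a subquery for AVG and a HAVING MIN(...) filter so the condition holds for every row in the group

Corrected query:
SELECT category FROM products GROUP BY category HAVING MIN(price) > (SELECT AVG(price) FROM products)

Result:
(no rows)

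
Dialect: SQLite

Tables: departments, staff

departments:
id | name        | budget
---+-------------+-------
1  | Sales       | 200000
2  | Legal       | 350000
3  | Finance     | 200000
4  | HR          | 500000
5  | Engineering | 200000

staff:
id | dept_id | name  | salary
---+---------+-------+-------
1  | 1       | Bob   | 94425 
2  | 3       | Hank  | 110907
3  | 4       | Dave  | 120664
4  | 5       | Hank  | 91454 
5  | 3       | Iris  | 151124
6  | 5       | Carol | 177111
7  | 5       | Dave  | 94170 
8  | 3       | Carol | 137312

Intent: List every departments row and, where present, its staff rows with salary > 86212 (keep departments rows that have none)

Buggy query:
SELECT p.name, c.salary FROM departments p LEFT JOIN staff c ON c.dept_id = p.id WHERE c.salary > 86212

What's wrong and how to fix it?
Bug: A WHERE condition on the right-hand table after LEFT JOIN drops unmatched parents

Fix: Put 'c.salary > 86212' in the JOIN's ON clause instead of WHERE

Corrected query:
SELECT p.name, c.salary FROM departments p LEFT JOIN staff c ON c.dept_id = p.id AND c.salary > 86212

Result:
name        | salary
------------+-------
Sales       | 94425 
Legal       | NULL  
Finance     | 110907
Finance     | 137312
Finance     | 151124
HR          | 120664
Engineering | 91454 
Engineering | 94170 
Engineering | 177111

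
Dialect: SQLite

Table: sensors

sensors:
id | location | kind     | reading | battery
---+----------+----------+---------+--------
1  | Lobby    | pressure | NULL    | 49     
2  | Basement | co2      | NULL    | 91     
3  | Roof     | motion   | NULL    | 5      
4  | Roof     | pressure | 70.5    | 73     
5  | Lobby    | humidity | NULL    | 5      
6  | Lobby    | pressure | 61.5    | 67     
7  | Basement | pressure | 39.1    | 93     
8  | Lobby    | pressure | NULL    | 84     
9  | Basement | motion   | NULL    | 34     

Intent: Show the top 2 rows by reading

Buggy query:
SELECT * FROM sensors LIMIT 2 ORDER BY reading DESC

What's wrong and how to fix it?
Bug: ORDER BY cannot follow LIMIT; LIMIT is the final clause

Fix: Swap the clauses: ORDER BY first, then LIMIT

Corrected query:
SELECT * FROM sensors ORDER BY reading DESC LIMIT 2

Result:
id | location | kind     | reading | battery
---+----------+----------+---------+--------
4  | Roof     | pressure | 70.5    | 73     
6  | Lobby    | pressure | 61.5    | 67     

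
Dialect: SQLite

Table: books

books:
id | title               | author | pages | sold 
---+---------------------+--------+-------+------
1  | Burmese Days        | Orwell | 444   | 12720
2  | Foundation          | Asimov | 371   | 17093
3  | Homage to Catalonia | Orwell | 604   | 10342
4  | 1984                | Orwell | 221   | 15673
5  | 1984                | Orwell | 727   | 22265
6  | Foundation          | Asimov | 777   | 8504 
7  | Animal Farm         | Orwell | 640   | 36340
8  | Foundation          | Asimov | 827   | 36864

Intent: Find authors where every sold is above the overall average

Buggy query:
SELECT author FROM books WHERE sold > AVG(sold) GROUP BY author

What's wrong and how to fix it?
Bug: AVG() is an aggregate; it can't sit directly in WHERE

Fix: Use a subquery for AVG and a HAVING MIN(...) filter so the condition holds for every row in the group

Corrected query:
SELECT author FROM books GROUP BY author HAVING MIN(sold) > (SELECT AVG(sold) FROM books)

Result:
(no rows)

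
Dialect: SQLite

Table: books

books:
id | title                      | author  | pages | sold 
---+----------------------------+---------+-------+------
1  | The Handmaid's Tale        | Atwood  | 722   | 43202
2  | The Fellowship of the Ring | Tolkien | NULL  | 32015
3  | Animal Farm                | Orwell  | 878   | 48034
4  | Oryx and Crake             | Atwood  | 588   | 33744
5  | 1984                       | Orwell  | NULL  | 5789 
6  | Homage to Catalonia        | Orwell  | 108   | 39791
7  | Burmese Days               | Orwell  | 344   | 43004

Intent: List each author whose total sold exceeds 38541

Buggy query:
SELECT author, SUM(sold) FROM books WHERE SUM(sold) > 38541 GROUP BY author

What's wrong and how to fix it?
Bug: Aggregate functions cannot appear in a WHERE clause

Fix: Move the aggregate condition to a HAVING clause

Corrected query:
SELECT author, SUM(sold) FROM books GROUP BY author HAVING SUM(sold) > 38541

Result:
author | SUM(sold)
-------+----------
Atwood | 76946    
Orwell | 136618   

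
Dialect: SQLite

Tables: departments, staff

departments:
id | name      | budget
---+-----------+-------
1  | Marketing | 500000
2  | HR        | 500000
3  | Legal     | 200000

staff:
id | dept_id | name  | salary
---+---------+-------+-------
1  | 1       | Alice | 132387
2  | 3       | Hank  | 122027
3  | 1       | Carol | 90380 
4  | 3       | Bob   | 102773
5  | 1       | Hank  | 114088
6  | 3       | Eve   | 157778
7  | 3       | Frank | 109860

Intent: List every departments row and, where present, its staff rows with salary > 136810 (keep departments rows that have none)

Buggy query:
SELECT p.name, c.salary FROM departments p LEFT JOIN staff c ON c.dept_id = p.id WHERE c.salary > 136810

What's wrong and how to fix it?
Bug: A WHERE condition on the right-hand table after LEFT JOIN drops unmatched parents

Fix: Put 'c.salary > 136810' in the JOIN's ON clause instead of WHERE

Corrected query:
SELECT p.name, c.salary FROM departments p LEFT JOIN staff c ON c.dept_id = p.id AND c.salary > 136810

Result:
name      | salary
----------+-------
Marketing | NULL  
HR        | NULL  
Legal     | 157778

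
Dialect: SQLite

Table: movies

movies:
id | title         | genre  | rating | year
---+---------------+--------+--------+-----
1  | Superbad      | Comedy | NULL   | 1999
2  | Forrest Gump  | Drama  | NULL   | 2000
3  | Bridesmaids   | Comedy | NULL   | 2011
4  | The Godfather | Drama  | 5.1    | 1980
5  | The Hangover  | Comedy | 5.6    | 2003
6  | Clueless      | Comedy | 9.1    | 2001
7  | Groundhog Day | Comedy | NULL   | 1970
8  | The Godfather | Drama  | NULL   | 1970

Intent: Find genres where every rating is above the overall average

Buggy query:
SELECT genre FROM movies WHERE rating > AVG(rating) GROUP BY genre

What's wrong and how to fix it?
Bug: AVG() is an aggregate; it can't sit directly in WHERE

Fix: Use a subquery for AVG and a HAVING MIN(...) filter so the condition holds for every row in the group

Corrected query:
SELECT genre FROM movies GROUP BY genre HAVING MIN(rating) > (SELECT AVG(rating) FROM movies)

Result:
(no rows)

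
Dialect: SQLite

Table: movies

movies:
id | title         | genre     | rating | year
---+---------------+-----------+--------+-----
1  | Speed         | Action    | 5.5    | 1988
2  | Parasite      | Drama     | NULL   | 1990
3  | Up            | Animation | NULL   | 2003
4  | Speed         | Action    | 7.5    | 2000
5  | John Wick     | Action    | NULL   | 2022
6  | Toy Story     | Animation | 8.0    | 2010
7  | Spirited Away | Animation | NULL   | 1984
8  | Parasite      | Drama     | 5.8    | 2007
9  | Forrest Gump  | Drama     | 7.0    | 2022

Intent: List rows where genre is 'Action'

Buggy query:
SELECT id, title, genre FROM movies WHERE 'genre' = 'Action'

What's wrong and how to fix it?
Bug: 'genre' in single quotes is a string literal, not the column; the comparison is literal-vs-literal and never true

Fix: Reference the column as genre without single quotes

Corrected query:
SELECT id, title, genre FROM movies WHERE genre = 'Action'

Result:
id | title     | genre 
---+-----------+-------
1  | Speed     | Action
4  | Speed     | Action
5  | John Wick | Action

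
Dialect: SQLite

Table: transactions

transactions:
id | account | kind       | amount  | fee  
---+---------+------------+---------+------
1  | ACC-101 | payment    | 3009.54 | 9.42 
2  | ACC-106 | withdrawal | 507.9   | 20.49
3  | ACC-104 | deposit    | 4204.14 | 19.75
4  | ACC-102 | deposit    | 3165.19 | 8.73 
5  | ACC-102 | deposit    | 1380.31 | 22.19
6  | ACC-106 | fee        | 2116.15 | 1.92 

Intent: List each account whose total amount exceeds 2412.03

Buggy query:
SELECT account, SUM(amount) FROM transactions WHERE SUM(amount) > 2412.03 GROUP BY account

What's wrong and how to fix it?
Bug: Aggregate functions cannot appear in a WHERE clause

Fix: Use HAVING (which filters groups after aggregation) instead of WHERE

Corrected query:
SELECT account, SUM(amount) FROM transactions GROUP BY account HAVING SUM(amount) > 2412.03

Result:
account | SUM(amount)
--------+------------
ACC-101 | 3009.54    
ACC-102 | 4545.5     
ACC-104 | 4204.14    
ACC-106 | 2624.05    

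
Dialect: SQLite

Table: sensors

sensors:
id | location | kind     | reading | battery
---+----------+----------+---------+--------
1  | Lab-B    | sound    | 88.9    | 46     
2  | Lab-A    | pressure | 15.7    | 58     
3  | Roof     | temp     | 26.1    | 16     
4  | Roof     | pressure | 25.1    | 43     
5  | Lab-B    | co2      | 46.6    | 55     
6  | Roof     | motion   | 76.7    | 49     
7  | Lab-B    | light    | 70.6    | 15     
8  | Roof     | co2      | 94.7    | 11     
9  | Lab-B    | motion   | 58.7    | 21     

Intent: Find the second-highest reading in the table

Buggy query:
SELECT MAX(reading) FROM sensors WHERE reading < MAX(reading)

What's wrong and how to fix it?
Bug: The inner MAX is an aggregate inside WHERE, which is not allowed

Fix: Compute the overall MAX in a subquery, then take MAX of rows below it

Corrected query:
SELECT MAX(reading) FROM sensors WHERE reading < (SELECT MAX(reading) FROM sensors)

Result:
MAX(reading)
------------
88.9        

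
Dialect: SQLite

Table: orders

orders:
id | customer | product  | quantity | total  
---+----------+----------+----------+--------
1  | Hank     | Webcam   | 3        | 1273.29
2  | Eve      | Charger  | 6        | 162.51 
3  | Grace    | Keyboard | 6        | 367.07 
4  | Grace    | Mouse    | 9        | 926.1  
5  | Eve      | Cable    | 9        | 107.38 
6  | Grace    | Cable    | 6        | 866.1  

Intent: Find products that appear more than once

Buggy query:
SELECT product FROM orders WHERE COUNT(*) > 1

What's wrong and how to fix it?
Bug: COUNT(*) is an aggregate and cannot be used in WHERE

Fix: GROUP BY product, then filter groups with HAVING COUNT(*) > 1

Corrected query:
SELECT product FROM orders GROUP BY product HAVING COUNT(*) > 1

Result:
product
-------
Cable  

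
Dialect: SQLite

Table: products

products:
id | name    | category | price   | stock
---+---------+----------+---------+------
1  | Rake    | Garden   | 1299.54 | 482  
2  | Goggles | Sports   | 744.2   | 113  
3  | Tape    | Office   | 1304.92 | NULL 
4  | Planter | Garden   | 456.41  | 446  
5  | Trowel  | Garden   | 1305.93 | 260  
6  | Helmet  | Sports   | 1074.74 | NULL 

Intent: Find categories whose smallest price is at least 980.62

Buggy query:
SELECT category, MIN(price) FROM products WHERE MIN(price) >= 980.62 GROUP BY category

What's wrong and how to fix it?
Bug: MIN() in WHERE is a misuse of aggregate

Fix: Use HAVING for the per-group MIN condition

Corrected query:
SELECT category, MIN(price) FROM products GROUP BY category HAVING MIN(price) >= 980.62

Result:
category | MIN(price)
---------+-----------
Office   | 1304.92   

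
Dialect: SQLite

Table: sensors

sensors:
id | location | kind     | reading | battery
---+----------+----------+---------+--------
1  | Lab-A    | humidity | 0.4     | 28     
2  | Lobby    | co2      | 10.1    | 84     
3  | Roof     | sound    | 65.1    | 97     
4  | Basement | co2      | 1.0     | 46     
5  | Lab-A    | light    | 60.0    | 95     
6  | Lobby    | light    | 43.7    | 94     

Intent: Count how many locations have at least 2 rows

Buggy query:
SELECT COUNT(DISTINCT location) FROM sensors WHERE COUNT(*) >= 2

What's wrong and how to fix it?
Bug: COUNT(*) cannot appear in WHERE; the per-group count doesn't exist yet

Fix: Group first with HAVING COUNT(*) >= 2, then COUNT the resulting groups

Corrected query:
SELECT COUNT(*) FROM (SELECT location FROM sensors GROUP BY location HAVING COUNT(*) >= 2)

Result:
COUNT(*)
--------
2       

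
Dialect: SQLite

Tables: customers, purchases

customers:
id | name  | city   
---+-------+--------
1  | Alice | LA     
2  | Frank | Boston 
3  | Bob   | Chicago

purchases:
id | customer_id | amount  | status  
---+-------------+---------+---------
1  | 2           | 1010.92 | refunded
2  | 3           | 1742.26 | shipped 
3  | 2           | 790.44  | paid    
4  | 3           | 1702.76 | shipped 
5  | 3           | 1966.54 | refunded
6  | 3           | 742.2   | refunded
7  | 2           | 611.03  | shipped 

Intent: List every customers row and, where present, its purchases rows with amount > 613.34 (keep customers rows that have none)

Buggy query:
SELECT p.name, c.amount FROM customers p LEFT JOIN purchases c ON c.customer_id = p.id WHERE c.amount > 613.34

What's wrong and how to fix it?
Bug: Filtering c.amount in WHERE discards the NULL rows produced by LEFT JOIN, turning it into an inner join

Fix: Put 'c.amount > 613.34' in the JOIN's ON clause instead of WHERE

Corrected query:
SELECT p.name, c.amount FROM customers p LEFT JOIN purchases c ON c.customer_id = p.id AND c.amount > 613.34

Result:
name  | amount 
------+--------
Alice | NULL   
Frank | 790.44 
Frank | 1010.92
Bob   | 742.2  
Bob   | 1702.76
Bob   | 1742.26
Bob   | 1966.54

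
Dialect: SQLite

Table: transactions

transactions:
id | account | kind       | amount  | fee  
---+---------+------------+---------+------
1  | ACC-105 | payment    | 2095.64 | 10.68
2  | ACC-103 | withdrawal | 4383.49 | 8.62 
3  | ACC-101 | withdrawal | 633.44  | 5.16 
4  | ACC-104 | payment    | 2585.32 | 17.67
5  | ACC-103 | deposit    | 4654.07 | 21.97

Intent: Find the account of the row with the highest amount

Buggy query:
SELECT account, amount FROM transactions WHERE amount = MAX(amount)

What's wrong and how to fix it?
Bug: MAX(amount) is an aggregate and cannot be used directly in WHERE

Fix: Use a subquery: WHERE amount = (SELECT MAX(amount) FROM transactions)

Corrected query:
SELECT account, amount FROM transactions WHERE amount = (SELECT MAX(amount) FROM transactions)

Result:
account | amount 
--------+--------
ACC-103 | 4654.07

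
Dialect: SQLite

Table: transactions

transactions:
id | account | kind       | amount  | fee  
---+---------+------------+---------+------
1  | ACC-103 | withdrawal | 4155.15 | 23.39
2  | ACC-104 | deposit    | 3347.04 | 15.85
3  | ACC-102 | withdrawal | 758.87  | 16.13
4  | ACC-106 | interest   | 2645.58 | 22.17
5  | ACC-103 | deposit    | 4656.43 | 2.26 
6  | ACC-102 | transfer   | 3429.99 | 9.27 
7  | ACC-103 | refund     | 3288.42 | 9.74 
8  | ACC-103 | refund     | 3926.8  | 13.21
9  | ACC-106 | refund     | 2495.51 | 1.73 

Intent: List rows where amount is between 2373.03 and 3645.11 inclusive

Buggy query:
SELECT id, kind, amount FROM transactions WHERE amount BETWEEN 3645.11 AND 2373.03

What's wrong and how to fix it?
Bug: The bounds are reversed; BETWEEN a AND b requires a <= b to match anything

Fix: Write BETWEEN 2373.03 AND 3645.11

Corrected query:
SELECT id, kind, amount FROM transactions WHERE amount BETWEEN 2373.03 AND 3645.11

Result:
id | kind     | amount 
---+----------+--------
2  | deposit  | 3347.04
4  | interest | 2645.58
6  | transfer | 3429.99
7  | refund   | 3288.42
9  | refund   | 2495.51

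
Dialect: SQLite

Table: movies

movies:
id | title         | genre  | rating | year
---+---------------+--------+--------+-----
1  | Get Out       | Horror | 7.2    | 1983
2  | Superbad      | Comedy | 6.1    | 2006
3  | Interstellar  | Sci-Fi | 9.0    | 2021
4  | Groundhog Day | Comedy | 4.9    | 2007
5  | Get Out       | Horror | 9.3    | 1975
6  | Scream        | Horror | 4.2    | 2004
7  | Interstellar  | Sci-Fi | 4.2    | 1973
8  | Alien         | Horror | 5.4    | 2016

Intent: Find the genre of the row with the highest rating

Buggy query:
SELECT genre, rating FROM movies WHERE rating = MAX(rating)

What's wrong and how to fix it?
Bug: MAX(rating) is an aggregate and cannot be used directly in WHERE

Fix: Use a subquery: WHERE rating = (SELECT MAX(rating) FROM movies)

Corrected query:
SELECT genre, rating FROM movies WHERE rating = (SELECT MAX(rating) FROM movies)

Result:
genre  | rating
-------+-------
Horror | 9.3   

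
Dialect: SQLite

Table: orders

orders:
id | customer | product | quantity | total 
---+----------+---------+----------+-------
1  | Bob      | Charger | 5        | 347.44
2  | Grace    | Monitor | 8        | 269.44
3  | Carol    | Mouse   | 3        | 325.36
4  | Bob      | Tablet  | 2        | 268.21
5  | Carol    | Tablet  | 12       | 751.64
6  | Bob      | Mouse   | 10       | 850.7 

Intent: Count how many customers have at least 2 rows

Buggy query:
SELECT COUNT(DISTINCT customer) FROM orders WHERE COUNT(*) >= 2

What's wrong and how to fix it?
Bug: WHERE filters individual rows, not groups, so a group-level COUNT is invalid there

Fix: Group first with HAVING COUNT(*) >= 2, then COUNT the resulting groups

Corrected query:
SELECT COUNT(*) FROM (SELECT customer FROM orders GROUP BY customer HAVING COUNT(*) >= 2)

Result:
COUNT(*)
--------
2       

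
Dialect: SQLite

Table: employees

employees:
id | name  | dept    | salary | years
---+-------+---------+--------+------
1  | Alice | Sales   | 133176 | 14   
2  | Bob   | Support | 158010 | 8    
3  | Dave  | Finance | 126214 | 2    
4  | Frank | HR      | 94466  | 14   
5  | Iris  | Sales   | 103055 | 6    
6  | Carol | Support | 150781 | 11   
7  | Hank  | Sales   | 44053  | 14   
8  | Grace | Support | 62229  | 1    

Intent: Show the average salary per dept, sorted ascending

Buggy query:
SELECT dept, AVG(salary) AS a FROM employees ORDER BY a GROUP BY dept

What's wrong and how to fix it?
Bug: ORDER BY appears before GROUP BY; SQL clause order requires GROUP BY first

Fix: Reorder: SELECT … FROM … GROUP BY … ORDER BY …

Corrected query:
SELECT dept, AVG(salary) AS a FROM employees GROUP BY dept ORDER BY a

Result:
dept    | a            
--------+--------------
Sales   | 93428        
HR      | 94466        
Support | 123673.333333
Finance | 126214       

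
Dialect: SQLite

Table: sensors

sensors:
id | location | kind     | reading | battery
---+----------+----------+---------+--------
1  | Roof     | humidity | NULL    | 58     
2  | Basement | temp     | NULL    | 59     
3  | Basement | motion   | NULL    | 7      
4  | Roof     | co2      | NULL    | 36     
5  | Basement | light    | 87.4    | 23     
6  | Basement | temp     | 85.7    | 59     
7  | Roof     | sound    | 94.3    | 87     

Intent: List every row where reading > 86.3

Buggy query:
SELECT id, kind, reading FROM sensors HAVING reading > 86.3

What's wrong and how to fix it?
Bug: This is a non-aggregate query (no GROUP BY, no aggregates), so in SQLite the HAVING clause is invalid here; a row-level condition belongs in WHERE

Fix: Replace HAVING with WHERE since the condition applies to individual rows

Corrected query:
SELECT id, kind, reading FROM sensors WHERE reading > 86.3

Result:
id | kind  | reading
---+-------+--------
5  | light | 87.4   
7  | sound | 94.3   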